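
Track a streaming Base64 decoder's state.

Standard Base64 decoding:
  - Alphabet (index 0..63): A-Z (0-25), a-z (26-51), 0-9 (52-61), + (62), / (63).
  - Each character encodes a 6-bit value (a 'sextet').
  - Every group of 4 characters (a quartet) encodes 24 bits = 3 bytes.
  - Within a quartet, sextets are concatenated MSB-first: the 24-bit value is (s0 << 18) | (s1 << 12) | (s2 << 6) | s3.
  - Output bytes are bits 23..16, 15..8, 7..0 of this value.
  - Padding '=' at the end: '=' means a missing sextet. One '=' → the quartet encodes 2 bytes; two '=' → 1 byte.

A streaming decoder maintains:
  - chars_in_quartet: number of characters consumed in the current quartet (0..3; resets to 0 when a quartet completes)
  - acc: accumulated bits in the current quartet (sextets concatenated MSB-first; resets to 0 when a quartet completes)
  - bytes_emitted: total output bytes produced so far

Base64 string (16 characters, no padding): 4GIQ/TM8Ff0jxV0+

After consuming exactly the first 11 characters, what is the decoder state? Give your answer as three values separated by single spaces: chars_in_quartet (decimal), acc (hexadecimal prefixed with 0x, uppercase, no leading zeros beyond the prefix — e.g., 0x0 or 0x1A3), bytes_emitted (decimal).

Answer: 3 0x57F4 6

Derivation:
After char 0 ('4'=56): chars_in_quartet=1 acc=0x38 bytes_emitted=0
After char 1 ('G'=6): chars_in_quartet=2 acc=0xE06 bytes_emitted=0
After char 2 ('I'=8): chars_in_quartet=3 acc=0x38188 bytes_emitted=0
After char 3 ('Q'=16): chars_in_quartet=4 acc=0xE06210 -> emit E0 62 10, reset; bytes_emitted=3
After char 4 ('/'=63): chars_in_quartet=1 acc=0x3F bytes_emitted=3
After char 5 ('T'=19): chars_in_quartet=2 acc=0xFD3 bytes_emitted=3
After char 6 ('M'=12): chars_in_quartet=3 acc=0x3F4CC bytes_emitted=3
After char 7 ('8'=60): chars_in_quartet=4 acc=0xFD333C -> emit FD 33 3C, reset; bytes_emitted=6
After char 8 ('F'=5): chars_in_quartet=1 acc=0x5 bytes_emitted=6
After char 9 ('f'=31): chars_in_quartet=2 acc=0x15F bytes_emitted=6
After char 10 ('0'=52): chars_in_quartet=3 acc=0x57F4 bytes_emitted=6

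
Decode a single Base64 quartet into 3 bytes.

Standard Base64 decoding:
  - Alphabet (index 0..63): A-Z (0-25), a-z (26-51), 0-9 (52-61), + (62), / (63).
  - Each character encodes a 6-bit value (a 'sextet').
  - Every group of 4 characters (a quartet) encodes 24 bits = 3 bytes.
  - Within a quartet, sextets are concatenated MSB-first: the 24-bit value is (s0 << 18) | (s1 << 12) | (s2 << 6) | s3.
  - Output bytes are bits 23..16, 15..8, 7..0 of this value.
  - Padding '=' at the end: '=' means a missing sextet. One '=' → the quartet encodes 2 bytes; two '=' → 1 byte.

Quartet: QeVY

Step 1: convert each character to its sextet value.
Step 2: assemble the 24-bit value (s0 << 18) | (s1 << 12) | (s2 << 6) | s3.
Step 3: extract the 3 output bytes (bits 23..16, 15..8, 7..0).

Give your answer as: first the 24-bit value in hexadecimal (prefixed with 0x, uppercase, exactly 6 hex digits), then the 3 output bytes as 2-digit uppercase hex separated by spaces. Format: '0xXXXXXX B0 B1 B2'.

Sextets: Q=16, e=30, V=21, Y=24
24-bit: (16<<18) | (30<<12) | (21<<6) | 24
      = 0x400000 | 0x01E000 | 0x000540 | 0x000018
      = 0x41E558
Bytes: (v>>16)&0xFF=41, (v>>8)&0xFF=E5, v&0xFF=58

Answer: 0x41E558 41 E5 58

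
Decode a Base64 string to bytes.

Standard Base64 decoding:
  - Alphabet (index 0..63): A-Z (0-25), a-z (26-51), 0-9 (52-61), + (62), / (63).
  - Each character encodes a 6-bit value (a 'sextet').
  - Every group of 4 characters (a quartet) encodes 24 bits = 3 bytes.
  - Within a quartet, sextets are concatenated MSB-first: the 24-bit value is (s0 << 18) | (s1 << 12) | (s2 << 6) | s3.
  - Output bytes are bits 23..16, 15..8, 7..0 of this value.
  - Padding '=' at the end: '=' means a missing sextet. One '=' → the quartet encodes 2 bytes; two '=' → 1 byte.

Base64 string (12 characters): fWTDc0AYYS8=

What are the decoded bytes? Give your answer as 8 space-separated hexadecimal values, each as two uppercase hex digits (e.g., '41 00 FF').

After char 0 ('f'=31): chars_in_quartet=1 acc=0x1F bytes_emitted=0
After char 1 ('W'=22): chars_in_quartet=2 acc=0x7D6 bytes_emitted=0
After char 2 ('T'=19): chars_in_quartet=3 acc=0x1F593 bytes_emitted=0
After char 3 ('D'=3): chars_in_quartet=4 acc=0x7D64C3 -> emit 7D 64 C3, reset; bytes_emitted=3
After char 4 ('c'=28): chars_in_quartet=1 acc=0x1C bytes_emitted=3
After char 5 ('0'=52): chars_in_quartet=2 acc=0x734 bytes_emitted=3
After char 6 ('A'=0): chars_in_quartet=3 acc=0x1CD00 bytes_emitted=3
After char 7 ('Y'=24): chars_in_quartet=4 acc=0x734018 -> emit 73 40 18, reset; bytes_emitted=6
After char 8 ('Y'=24): chars_in_quartet=1 acc=0x18 bytes_emitted=6
After char 9 ('S'=18): chars_in_quartet=2 acc=0x612 bytes_emitted=6
After char 10 ('8'=60): chars_in_quartet=3 acc=0x184BC bytes_emitted=6
Padding '=': partial quartet acc=0x184BC -> emit 61 2F; bytes_emitted=8

Answer: 7D 64 C3 73 40 18 61 2F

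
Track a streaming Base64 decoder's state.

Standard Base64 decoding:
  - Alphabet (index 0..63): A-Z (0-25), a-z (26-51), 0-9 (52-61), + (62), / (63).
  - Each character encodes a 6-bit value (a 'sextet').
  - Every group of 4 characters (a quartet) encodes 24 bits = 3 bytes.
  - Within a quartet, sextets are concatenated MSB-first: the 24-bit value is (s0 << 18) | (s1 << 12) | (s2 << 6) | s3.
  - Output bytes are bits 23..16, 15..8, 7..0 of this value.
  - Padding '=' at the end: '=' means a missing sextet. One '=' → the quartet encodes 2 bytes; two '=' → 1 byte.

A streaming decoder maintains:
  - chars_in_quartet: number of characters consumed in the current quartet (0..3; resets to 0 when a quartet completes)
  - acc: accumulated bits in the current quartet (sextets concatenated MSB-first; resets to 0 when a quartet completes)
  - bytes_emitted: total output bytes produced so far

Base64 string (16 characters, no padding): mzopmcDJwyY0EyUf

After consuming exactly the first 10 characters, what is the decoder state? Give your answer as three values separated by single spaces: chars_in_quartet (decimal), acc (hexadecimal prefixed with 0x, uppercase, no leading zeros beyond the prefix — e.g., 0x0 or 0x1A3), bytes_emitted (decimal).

After char 0 ('m'=38): chars_in_quartet=1 acc=0x26 bytes_emitted=0
After char 1 ('z'=51): chars_in_quartet=2 acc=0x9B3 bytes_emitted=0
After char 2 ('o'=40): chars_in_quartet=3 acc=0x26CE8 bytes_emitted=0
After char 3 ('p'=41): chars_in_quartet=4 acc=0x9B3A29 -> emit 9B 3A 29, reset; bytes_emitted=3
After char 4 ('m'=38): chars_in_quartet=1 acc=0x26 bytes_emitted=3
After char 5 ('c'=28): chars_in_quartet=2 acc=0x99C bytes_emitted=3
After char 6 ('D'=3): chars_in_quartet=3 acc=0x26703 bytes_emitted=3
After char 7 ('J'=9): chars_in_quartet=4 acc=0x99C0C9 -> emit 99 C0 C9, reset; bytes_emitted=6
After char 8 ('w'=48): chars_in_quartet=1 acc=0x30 bytes_emitted=6
After char 9 ('y'=50): chars_in_quartet=2 acc=0xC32 bytes_emitted=6

Answer: 2 0xC32 6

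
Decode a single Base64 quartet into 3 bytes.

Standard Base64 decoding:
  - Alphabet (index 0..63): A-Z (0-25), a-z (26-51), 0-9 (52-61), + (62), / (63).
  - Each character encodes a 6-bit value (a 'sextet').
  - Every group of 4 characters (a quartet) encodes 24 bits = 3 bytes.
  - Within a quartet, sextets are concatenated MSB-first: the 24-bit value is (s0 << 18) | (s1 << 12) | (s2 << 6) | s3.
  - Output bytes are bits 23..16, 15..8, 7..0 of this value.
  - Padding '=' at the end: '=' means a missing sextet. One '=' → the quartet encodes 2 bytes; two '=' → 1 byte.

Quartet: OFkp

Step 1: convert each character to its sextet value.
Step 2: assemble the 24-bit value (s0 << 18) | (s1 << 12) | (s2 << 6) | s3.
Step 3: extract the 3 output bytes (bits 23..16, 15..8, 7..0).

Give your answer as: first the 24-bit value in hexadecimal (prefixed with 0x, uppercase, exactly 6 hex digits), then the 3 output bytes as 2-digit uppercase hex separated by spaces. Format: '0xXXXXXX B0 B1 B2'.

Answer: 0x385929 38 59 29

Derivation:
Sextets: O=14, F=5, k=36, p=41
24-bit: (14<<18) | (5<<12) | (36<<6) | 41
      = 0x380000 | 0x005000 | 0x000900 | 0x000029
      = 0x385929
Bytes: (v>>16)&0xFF=38, (v>>8)&0xFF=59, v&0xFF=29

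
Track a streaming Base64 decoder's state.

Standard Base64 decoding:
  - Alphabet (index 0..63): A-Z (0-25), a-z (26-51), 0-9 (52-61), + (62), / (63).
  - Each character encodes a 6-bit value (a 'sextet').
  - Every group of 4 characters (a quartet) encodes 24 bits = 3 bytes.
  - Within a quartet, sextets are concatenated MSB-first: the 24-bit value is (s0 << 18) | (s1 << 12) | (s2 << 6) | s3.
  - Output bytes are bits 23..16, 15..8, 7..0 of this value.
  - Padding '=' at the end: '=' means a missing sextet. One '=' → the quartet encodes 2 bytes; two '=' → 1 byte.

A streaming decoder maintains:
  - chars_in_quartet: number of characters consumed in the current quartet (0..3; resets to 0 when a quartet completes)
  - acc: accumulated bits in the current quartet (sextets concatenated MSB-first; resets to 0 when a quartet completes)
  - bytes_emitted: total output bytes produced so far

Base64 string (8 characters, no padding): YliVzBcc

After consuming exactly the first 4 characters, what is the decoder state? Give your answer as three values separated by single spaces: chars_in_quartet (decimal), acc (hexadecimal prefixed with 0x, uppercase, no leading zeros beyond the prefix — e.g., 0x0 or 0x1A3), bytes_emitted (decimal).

After char 0 ('Y'=24): chars_in_quartet=1 acc=0x18 bytes_emitted=0
After char 1 ('l'=37): chars_in_quartet=2 acc=0x625 bytes_emitted=0
After char 2 ('i'=34): chars_in_quartet=3 acc=0x18962 bytes_emitted=0
After char 3 ('V'=21): chars_in_quartet=4 acc=0x625895 -> emit 62 58 95, reset; bytes_emitted=3

Answer: 0 0x0 3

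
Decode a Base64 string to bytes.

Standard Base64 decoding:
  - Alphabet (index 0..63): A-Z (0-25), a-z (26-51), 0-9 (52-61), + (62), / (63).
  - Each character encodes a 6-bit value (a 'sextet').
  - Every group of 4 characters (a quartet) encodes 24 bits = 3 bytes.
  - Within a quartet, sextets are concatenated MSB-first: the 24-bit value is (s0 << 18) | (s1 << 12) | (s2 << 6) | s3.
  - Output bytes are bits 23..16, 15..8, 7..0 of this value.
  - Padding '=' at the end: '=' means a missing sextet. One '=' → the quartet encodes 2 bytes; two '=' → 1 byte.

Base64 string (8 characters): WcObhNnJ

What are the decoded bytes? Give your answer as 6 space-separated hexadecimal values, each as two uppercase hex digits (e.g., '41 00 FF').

After char 0 ('W'=22): chars_in_quartet=1 acc=0x16 bytes_emitted=0
After char 1 ('c'=28): chars_in_quartet=2 acc=0x59C bytes_emitted=0
After char 2 ('O'=14): chars_in_quartet=3 acc=0x1670E bytes_emitted=0
After char 3 ('b'=27): chars_in_quartet=4 acc=0x59C39B -> emit 59 C3 9B, reset; bytes_emitted=3
After char 4 ('h'=33): chars_in_quartet=1 acc=0x21 bytes_emitted=3
After char 5 ('N'=13): chars_in_quartet=2 acc=0x84D bytes_emitted=3
After char 6 ('n'=39): chars_in_quartet=3 acc=0x21367 bytes_emitted=3
After char 7 ('J'=9): chars_in_quartet=4 acc=0x84D9C9 -> emit 84 D9 C9, reset; bytes_emitted=6

Answer: 59 C3 9B 84 D9 C9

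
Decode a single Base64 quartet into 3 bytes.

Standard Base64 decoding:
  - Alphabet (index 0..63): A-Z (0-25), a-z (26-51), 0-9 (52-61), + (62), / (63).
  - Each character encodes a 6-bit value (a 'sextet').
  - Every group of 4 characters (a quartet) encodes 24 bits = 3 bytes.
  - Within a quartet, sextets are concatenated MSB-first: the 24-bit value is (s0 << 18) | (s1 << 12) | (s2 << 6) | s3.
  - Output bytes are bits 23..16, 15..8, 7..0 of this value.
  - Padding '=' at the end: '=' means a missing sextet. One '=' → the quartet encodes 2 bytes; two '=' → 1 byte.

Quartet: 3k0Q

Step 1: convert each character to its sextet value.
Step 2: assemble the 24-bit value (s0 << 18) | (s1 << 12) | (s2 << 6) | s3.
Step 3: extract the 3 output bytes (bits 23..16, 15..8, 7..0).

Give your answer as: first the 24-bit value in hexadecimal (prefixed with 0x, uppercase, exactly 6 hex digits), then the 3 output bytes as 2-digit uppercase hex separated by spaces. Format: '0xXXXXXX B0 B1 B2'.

Sextets: 3=55, k=36, 0=52, Q=16
24-bit: (55<<18) | (36<<12) | (52<<6) | 16
      = 0xDC0000 | 0x024000 | 0x000D00 | 0x000010
      = 0xDE4D10
Bytes: (v>>16)&0xFF=DE, (v>>8)&0xFF=4D, v&0xFF=10

Answer: 0xDE4D10 DE 4D 10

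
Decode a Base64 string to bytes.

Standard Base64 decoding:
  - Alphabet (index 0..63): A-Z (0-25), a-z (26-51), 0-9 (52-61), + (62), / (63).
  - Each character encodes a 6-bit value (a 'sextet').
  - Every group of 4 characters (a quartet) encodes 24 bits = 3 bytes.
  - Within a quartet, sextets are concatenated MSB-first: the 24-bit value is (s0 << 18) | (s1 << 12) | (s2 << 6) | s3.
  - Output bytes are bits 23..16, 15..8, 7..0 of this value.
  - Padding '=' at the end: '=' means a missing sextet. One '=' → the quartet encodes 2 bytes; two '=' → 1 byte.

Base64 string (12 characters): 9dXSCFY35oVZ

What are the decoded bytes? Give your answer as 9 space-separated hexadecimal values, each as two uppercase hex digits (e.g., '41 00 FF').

After char 0 ('9'=61): chars_in_quartet=1 acc=0x3D bytes_emitted=0
After char 1 ('d'=29): chars_in_quartet=2 acc=0xF5D bytes_emitted=0
After char 2 ('X'=23): chars_in_quartet=3 acc=0x3D757 bytes_emitted=0
After char 3 ('S'=18): chars_in_quartet=4 acc=0xF5D5D2 -> emit F5 D5 D2, reset; bytes_emitted=3
After char 4 ('C'=2): chars_in_quartet=1 acc=0x2 bytes_emitted=3
After char 5 ('F'=5): chars_in_quartet=2 acc=0x85 bytes_emitted=3
After char 6 ('Y'=24): chars_in_quartet=3 acc=0x2158 bytes_emitted=3
After char 7 ('3'=55): chars_in_quartet=4 acc=0x85637 -> emit 08 56 37, reset; bytes_emitted=6
After char 8 ('5'=57): chars_in_quartet=1 acc=0x39 bytes_emitted=6
After char 9 ('o'=40): chars_in_quartet=2 acc=0xE68 bytes_emitted=6
After char 10 ('V'=21): chars_in_quartet=3 acc=0x39A15 bytes_emitted=6
After char 11 ('Z'=25): chars_in_quartet=4 acc=0xE68559 -> emit E6 85 59, reset; bytes_emitted=9

Answer: F5 D5 D2 08 56 37 E6 85 59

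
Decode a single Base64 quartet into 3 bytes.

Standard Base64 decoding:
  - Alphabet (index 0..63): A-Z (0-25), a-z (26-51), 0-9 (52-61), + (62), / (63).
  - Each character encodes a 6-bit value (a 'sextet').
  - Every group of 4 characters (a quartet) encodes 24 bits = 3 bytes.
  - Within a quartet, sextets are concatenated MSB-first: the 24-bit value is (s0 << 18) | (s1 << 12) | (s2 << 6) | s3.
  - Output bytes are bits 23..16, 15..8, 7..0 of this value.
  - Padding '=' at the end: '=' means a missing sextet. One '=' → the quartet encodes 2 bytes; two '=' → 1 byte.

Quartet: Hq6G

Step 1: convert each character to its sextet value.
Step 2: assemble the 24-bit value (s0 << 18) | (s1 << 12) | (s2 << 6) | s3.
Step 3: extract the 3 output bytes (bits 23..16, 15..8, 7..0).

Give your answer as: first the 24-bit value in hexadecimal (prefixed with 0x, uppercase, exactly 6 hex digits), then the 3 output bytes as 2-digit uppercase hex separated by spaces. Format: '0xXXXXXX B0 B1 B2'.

Answer: 0x1EAE86 1E AE 86

Derivation:
Sextets: H=7, q=42, 6=58, G=6
24-bit: (7<<18) | (42<<12) | (58<<6) | 6
      = 0x1C0000 | 0x02A000 | 0x000E80 | 0x000006
      = 0x1EAE86
Bytes: (v>>16)&0xFF=1E, (v>>8)&0xFF=AE, v&0xFF=86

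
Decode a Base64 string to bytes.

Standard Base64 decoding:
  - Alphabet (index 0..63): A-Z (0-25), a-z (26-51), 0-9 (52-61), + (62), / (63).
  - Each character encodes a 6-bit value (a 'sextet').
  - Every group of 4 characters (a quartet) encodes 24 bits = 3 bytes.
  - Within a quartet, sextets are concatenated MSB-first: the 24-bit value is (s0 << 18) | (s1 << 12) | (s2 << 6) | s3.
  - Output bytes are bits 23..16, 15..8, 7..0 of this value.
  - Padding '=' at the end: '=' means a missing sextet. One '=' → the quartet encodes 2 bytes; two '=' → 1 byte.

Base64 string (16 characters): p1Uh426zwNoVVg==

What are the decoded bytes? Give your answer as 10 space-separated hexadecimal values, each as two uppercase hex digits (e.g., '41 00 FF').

Answer: A7 55 21 E3 6E B3 C0 DA 15 56

Derivation:
After char 0 ('p'=41): chars_in_quartet=1 acc=0x29 bytes_emitted=0
After char 1 ('1'=53): chars_in_quartet=2 acc=0xA75 bytes_emitted=0
After char 2 ('U'=20): chars_in_quartet=3 acc=0x29D54 bytes_emitted=0
After char 3 ('h'=33): chars_in_quartet=4 acc=0xA75521 -> emit A7 55 21, reset; bytes_emitted=3
After char 4 ('4'=56): chars_in_quartet=1 acc=0x38 bytes_emitted=3
After char 5 ('2'=54): chars_in_quartet=2 acc=0xE36 bytes_emitted=3
After char 6 ('6'=58): chars_in_quartet=3 acc=0x38DBA bytes_emitted=3
After char 7 ('z'=51): chars_in_quartet=4 acc=0xE36EB3 -> emit E3 6E B3, reset; bytes_emitted=6
After char 8 ('w'=48): chars_in_quartet=1 acc=0x30 bytes_emitted=6
After char 9 ('N'=13): chars_in_quartet=2 acc=0xC0D bytes_emitted=6
After char 10 ('o'=40): chars_in_quartet=3 acc=0x30368 bytes_emitted=6
After char 11 ('V'=21): chars_in_quartet=4 acc=0xC0DA15 -> emit C0 DA 15, reset; bytes_emitted=9
After char 12 ('V'=21): chars_in_quartet=1 acc=0x15 bytes_emitted=9
After char 13 ('g'=32): chars_in_quartet=2 acc=0x560 bytes_emitted=9
Padding '==': partial quartet acc=0x560 -> emit 56; bytes_emitted=10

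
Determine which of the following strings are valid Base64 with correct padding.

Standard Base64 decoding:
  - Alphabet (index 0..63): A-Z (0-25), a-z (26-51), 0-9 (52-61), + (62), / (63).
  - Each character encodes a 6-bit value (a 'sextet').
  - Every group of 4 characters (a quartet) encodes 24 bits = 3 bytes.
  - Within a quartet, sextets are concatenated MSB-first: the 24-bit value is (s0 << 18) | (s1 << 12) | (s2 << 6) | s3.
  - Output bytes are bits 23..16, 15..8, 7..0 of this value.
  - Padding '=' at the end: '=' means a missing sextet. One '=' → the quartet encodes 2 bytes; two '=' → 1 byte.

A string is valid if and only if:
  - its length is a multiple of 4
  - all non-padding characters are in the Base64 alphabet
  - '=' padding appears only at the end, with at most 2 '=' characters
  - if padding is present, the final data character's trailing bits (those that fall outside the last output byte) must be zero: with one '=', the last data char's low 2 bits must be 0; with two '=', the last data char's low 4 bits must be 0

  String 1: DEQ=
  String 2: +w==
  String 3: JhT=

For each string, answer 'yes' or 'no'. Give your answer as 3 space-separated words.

Answer: yes yes no

Derivation:
String 1: 'DEQ=' → valid
String 2: '+w==' → valid
String 3: 'JhT=' → invalid (bad trailing bits)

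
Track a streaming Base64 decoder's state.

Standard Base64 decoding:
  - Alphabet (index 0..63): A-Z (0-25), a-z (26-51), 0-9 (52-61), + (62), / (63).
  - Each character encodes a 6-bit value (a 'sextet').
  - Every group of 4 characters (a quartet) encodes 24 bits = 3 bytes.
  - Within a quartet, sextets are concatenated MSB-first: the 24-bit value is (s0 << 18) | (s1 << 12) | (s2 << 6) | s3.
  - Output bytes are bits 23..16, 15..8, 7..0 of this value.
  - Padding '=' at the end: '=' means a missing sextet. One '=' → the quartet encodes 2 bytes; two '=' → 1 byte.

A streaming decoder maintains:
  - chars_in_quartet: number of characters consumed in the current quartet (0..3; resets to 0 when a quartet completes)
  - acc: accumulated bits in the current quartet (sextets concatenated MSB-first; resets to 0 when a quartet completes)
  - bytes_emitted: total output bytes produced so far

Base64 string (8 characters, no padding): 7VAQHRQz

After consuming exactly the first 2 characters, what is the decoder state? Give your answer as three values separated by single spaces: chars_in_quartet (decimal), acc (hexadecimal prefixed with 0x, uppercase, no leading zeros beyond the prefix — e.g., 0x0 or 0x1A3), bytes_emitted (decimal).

Answer: 2 0xED5 0

Derivation:
After char 0 ('7'=59): chars_in_quartet=1 acc=0x3B bytes_emitted=0
After char 1 ('V'=21): chars_in_quartet=2 acc=0xED5 bytes_emitted=0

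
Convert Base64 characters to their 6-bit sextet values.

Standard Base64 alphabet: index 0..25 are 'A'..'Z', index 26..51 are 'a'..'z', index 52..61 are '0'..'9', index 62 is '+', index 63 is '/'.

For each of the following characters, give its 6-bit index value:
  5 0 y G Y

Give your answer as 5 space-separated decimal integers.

Answer: 57 52 50 6 24

Derivation:
'5': 0..9 range, 52 + ord('5') − ord('0') = 57
'0': 0..9 range, 52 + ord('0') − ord('0') = 52
'y': a..z range, 26 + ord('y') − ord('a') = 50
'G': A..Z range, ord('G') − ord('A') = 6
'Y': A..Z range, ord('Y') − ord('A') = 24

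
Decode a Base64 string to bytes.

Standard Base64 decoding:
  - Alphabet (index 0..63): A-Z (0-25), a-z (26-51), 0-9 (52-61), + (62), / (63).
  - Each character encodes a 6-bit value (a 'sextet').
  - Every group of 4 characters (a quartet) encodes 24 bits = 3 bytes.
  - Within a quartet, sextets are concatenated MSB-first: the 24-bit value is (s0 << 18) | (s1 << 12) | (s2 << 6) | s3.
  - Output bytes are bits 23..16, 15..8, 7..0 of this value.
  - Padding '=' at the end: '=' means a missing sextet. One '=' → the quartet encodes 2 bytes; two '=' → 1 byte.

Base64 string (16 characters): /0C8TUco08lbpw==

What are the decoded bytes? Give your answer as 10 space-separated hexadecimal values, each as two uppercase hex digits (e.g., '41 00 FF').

After char 0 ('/'=63): chars_in_quartet=1 acc=0x3F bytes_emitted=0
After char 1 ('0'=52): chars_in_quartet=2 acc=0xFF4 bytes_emitted=0
After char 2 ('C'=2): chars_in_quartet=3 acc=0x3FD02 bytes_emitted=0
After char 3 ('8'=60): chars_in_quartet=4 acc=0xFF40BC -> emit FF 40 BC, reset; bytes_emitted=3
After char 4 ('T'=19): chars_in_quartet=1 acc=0x13 bytes_emitted=3
After char 5 ('U'=20): chars_in_quartet=2 acc=0x4D4 bytes_emitted=3
After char 6 ('c'=28): chars_in_quartet=3 acc=0x1351C bytes_emitted=3
After char 7 ('o'=40): chars_in_quartet=4 acc=0x4D4728 -> emit 4D 47 28, reset; bytes_emitted=6
After char 8 ('0'=52): chars_in_quartet=1 acc=0x34 bytes_emitted=6
After char 9 ('8'=60): chars_in_quartet=2 acc=0xD3C bytes_emitted=6
After char 10 ('l'=37): chars_in_quartet=3 acc=0x34F25 bytes_emitted=6
After char 11 ('b'=27): chars_in_quartet=4 acc=0xD3C95B -> emit D3 C9 5B, reset; bytes_emitted=9
After char 12 ('p'=41): chars_in_quartet=1 acc=0x29 bytes_emitted=9
After char 13 ('w'=48): chars_in_quartet=2 acc=0xA70 bytes_emitted=9
Padding '==': partial quartet acc=0xA70 -> emit A7; bytes_emitted=10

Answer: FF 40 BC 4D 47 28 D3 C9 5B A7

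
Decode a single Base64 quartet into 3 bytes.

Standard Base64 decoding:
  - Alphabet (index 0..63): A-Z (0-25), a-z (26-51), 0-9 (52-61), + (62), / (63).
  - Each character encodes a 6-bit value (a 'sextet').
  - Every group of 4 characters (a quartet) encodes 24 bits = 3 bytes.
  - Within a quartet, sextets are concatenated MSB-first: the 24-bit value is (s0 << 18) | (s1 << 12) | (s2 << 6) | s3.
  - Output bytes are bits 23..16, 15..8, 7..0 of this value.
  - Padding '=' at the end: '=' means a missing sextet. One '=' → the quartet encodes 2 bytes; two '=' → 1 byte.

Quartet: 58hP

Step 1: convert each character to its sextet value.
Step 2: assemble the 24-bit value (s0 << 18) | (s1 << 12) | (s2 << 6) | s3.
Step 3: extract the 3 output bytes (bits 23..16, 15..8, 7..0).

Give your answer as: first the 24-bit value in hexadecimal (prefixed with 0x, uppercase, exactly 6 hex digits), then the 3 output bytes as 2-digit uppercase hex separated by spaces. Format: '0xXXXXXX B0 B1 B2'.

Sextets: 5=57, 8=60, h=33, P=15
24-bit: (57<<18) | (60<<12) | (33<<6) | 15
      = 0xE40000 | 0x03C000 | 0x000840 | 0x00000F
      = 0xE7C84F
Bytes: (v>>16)&0xFF=E7, (v>>8)&0xFF=C8, v&0xFF=4F

Answer: 0xE7C84F E7 C8 4F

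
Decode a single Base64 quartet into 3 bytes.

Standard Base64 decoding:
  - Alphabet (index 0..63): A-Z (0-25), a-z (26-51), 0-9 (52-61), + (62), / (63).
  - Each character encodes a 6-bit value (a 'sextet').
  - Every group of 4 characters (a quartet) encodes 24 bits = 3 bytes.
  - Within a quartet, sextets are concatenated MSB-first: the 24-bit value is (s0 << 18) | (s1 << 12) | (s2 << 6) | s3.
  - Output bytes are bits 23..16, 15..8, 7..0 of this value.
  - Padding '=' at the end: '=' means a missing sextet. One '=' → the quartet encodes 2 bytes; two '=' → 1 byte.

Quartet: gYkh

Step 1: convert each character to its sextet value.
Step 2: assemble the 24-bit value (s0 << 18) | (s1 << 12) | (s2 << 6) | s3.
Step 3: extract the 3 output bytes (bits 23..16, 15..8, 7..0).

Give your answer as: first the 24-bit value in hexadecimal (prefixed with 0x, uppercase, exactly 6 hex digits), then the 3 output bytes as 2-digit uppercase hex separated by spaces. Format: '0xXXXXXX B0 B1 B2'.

Sextets: g=32, Y=24, k=36, h=33
24-bit: (32<<18) | (24<<12) | (36<<6) | 33
      = 0x800000 | 0x018000 | 0x000900 | 0x000021
      = 0x818921
Bytes: (v>>16)&0xFF=81, (v>>8)&0xFF=89, v&0xFF=21

Answer: 0x818921 81 89 21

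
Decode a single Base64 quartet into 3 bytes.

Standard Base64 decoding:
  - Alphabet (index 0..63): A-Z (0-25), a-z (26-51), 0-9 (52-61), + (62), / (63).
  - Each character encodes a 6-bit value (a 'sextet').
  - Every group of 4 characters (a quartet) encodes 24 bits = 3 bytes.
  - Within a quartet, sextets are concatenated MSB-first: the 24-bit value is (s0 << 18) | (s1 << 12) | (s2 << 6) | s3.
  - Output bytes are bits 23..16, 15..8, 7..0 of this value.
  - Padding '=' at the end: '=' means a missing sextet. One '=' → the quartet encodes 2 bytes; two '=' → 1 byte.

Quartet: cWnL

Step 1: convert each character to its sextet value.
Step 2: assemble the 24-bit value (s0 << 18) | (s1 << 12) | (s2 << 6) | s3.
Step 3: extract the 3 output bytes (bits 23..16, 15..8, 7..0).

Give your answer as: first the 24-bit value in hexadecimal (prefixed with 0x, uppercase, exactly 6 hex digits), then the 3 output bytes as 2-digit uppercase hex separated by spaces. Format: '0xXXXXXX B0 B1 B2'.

Sextets: c=28, W=22, n=39, L=11
24-bit: (28<<18) | (22<<12) | (39<<6) | 11
      = 0x700000 | 0x016000 | 0x0009C0 | 0x00000B
      = 0x7169CB
Bytes: (v>>16)&0xFF=71, (v>>8)&0xFF=69, v&0xFF=CB

Answer: 0x7169CB 71 69 CB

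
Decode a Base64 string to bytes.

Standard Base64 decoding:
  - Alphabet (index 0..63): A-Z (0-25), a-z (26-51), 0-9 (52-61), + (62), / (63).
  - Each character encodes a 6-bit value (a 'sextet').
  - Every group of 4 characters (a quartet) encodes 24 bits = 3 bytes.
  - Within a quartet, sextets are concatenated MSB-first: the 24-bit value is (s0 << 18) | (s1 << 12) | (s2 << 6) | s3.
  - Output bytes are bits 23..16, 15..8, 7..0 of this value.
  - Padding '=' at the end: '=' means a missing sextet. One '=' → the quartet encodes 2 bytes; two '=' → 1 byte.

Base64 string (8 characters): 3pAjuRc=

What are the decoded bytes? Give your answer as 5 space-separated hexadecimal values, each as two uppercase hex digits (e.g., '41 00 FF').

After char 0 ('3'=55): chars_in_quartet=1 acc=0x37 bytes_emitted=0
After char 1 ('p'=41): chars_in_quartet=2 acc=0xDE9 bytes_emitted=0
After char 2 ('A'=0): chars_in_quartet=3 acc=0x37A40 bytes_emitted=0
After char 3 ('j'=35): chars_in_quartet=4 acc=0xDE9023 -> emit DE 90 23, reset; bytes_emitted=3
After char 4 ('u'=46): chars_in_quartet=1 acc=0x2E bytes_emitted=3
After char 5 ('R'=17): chars_in_quartet=2 acc=0xB91 bytes_emitted=3
After char 6 ('c'=28): chars_in_quartet=3 acc=0x2E45C bytes_emitted=3
Padding '=': partial quartet acc=0x2E45C -> emit B9 17; bytes_emitted=5

Answer: DE 90 23 B9 17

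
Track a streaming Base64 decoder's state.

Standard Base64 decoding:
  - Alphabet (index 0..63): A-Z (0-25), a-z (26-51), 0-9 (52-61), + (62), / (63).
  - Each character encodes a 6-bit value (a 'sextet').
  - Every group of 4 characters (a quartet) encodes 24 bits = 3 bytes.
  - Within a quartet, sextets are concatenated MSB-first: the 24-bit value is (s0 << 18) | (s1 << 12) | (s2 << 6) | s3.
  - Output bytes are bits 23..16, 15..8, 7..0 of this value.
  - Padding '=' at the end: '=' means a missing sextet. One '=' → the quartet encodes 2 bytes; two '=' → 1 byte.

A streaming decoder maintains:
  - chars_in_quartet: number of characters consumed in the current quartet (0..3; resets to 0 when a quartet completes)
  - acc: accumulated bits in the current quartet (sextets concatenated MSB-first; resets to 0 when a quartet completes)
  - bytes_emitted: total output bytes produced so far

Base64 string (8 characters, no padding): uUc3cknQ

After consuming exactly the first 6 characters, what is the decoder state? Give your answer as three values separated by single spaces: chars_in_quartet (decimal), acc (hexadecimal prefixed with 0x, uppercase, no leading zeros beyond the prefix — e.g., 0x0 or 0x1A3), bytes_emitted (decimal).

Answer: 2 0x724 3

Derivation:
After char 0 ('u'=46): chars_in_quartet=1 acc=0x2E bytes_emitted=0
After char 1 ('U'=20): chars_in_quartet=2 acc=0xB94 bytes_emitted=0
After char 2 ('c'=28): chars_in_quartet=3 acc=0x2E51C bytes_emitted=0
After char 3 ('3'=55): chars_in_quartet=4 acc=0xB94737 -> emit B9 47 37, reset; bytes_emitted=3
After char 4 ('c'=28): chars_in_quartet=1 acc=0x1C bytes_emitted=3
After char 5 ('k'=36): chars_in_quartet=2 acc=0x724 bytes_emitted=3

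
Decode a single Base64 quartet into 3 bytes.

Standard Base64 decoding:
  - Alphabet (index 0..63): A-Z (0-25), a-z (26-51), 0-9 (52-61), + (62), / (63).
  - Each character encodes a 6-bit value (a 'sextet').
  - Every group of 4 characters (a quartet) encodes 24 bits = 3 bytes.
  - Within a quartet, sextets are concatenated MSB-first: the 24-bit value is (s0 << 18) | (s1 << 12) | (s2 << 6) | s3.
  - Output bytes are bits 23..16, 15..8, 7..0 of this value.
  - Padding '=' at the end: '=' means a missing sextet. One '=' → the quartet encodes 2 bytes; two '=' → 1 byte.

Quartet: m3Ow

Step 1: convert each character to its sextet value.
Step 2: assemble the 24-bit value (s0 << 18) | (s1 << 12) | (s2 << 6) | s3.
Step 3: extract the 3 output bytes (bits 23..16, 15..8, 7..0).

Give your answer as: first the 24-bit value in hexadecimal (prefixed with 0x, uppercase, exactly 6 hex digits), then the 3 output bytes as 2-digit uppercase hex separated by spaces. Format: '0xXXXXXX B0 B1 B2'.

Sextets: m=38, 3=55, O=14, w=48
24-bit: (38<<18) | (55<<12) | (14<<6) | 48
      = 0x980000 | 0x037000 | 0x000380 | 0x000030
      = 0x9B73B0
Bytes: (v>>16)&0xFF=9B, (v>>8)&0xFF=73, v&0xFF=B0

Answer: 0x9B73B0 9B 73 B0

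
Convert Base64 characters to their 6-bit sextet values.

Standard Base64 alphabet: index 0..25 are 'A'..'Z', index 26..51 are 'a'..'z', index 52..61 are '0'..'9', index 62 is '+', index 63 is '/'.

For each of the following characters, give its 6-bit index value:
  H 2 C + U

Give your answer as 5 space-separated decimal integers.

'H': A..Z range, ord('H') − ord('A') = 7
'2': 0..9 range, 52 + ord('2') − ord('0') = 54
'C': A..Z range, ord('C') − ord('A') = 2
'+': index 62
'U': A..Z range, ord('U') − ord('A') = 20

Answer: 7 54 2 62 20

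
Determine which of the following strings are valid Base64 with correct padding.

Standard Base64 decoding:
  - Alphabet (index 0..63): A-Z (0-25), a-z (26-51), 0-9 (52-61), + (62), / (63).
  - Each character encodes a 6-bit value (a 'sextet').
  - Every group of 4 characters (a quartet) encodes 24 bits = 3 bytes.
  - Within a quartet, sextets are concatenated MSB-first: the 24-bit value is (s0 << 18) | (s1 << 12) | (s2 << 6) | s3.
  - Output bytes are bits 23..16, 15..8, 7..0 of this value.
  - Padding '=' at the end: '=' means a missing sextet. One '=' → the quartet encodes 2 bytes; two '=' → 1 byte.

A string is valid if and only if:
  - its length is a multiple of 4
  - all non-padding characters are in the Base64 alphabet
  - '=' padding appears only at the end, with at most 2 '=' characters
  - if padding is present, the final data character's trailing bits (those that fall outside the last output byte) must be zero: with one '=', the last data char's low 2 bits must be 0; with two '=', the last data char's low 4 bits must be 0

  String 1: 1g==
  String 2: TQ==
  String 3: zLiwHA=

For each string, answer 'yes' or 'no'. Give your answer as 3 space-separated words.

String 1: '1g==' → valid
String 2: 'TQ==' → valid
String 3: 'zLiwHA=' → invalid (len=7 not mult of 4)

Answer: yes yes no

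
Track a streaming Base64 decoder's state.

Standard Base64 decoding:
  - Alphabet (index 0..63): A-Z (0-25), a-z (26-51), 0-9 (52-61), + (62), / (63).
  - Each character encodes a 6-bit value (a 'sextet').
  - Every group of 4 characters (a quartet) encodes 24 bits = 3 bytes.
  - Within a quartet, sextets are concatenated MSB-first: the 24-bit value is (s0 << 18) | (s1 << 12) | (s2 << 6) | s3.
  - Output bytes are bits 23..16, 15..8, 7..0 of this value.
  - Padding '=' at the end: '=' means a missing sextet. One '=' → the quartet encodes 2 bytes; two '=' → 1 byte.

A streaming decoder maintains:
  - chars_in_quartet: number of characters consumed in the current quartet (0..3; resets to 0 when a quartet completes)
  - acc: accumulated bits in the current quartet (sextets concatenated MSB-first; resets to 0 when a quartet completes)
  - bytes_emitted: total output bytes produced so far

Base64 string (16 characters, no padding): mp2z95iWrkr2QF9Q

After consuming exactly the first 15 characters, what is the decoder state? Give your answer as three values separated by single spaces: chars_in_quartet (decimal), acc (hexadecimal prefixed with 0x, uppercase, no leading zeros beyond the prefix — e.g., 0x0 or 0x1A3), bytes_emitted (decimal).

Answer: 3 0x1017D 9

Derivation:
After char 0 ('m'=38): chars_in_quartet=1 acc=0x26 bytes_emitted=0
After char 1 ('p'=41): chars_in_quartet=2 acc=0x9A9 bytes_emitted=0
After char 2 ('2'=54): chars_in_quartet=3 acc=0x26A76 bytes_emitted=0
After char 3 ('z'=51): chars_in_quartet=4 acc=0x9A9DB3 -> emit 9A 9D B3, reset; bytes_emitted=3
After char 4 ('9'=61): chars_in_quartet=1 acc=0x3D bytes_emitted=3
After char 5 ('5'=57): chars_in_quartet=2 acc=0xF79 bytes_emitted=3
After char 6 ('i'=34): chars_in_quartet=3 acc=0x3DE62 bytes_emitted=3
After char 7 ('W'=22): chars_in_quartet=4 acc=0xF79896 -> emit F7 98 96, reset; bytes_emitted=6
After char 8 ('r'=43): chars_in_quartet=1 acc=0x2B bytes_emitted=6
After char 9 ('k'=36): chars_in_quartet=2 acc=0xAE4 bytes_emitted=6
After char 10 ('r'=43): chars_in_quartet=3 acc=0x2B92B bytes_emitted=6
After char 11 ('2'=54): chars_in_quartet=4 acc=0xAE4AF6 -> emit AE 4A F6, reset; bytes_emitted=9
After char 12 ('Q'=16): chars_in_quartet=1 acc=0x10 bytes_emitted=9
After char 13 ('F'=5): chars_in_quartet=2 acc=0x405 bytes_emitted=9
After char 14 ('9'=61): chars_in_quartet=3 acc=0x1017D bytes_emitted=9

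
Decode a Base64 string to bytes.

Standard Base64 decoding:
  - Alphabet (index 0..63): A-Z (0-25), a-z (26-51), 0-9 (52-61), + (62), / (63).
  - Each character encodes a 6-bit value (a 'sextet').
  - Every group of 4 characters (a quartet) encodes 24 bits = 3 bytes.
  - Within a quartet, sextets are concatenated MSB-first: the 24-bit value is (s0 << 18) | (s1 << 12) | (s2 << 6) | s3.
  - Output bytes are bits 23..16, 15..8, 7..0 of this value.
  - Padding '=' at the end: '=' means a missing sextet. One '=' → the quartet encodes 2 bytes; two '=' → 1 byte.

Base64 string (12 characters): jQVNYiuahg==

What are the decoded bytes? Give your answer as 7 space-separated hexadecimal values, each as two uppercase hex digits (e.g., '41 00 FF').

Answer: 8D 05 4D 62 2B 9A 86

Derivation:
After char 0 ('j'=35): chars_in_quartet=1 acc=0x23 bytes_emitted=0
After char 1 ('Q'=16): chars_in_quartet=2 acc=0x8D0 bytes_emitted=0
After char 2 ('V'=21): chars_in_quartet=3 acc=0x23415 bytes_emitted=0
After char 3 ('N'=13): chars_in_quartet=4 acc=0x8D054D -> emit 8D 05 4D, reset; bytes_emitted=3
After char 4 ('Y'=24): chars_in_quartet=1 acc=0x18 bytes_emitted=3
After char 5 ('i'=34): chars_in_quartet=2 acc=0x622 bytes_emitted=3
After char 6 ('u'=46): chars_in_quartet=3 acc=0x188AE bytes_emitted=3
After char 7 ('a'=26): chars_in_quartet=4 acc=0x622B9A -> emit 62 2B 9A, reset; bytes_emitted=6
After char 8 ('h'=33): chars_in_quartet=1 acc=0x21 bytes_emitted=6
After char 9 ('g'=32): chars_in_quartet=2 acc=0x860 bytes_emitted=6
Padding '==': partial quartet acc=0x860 -> emit 86; bytes_emitted=7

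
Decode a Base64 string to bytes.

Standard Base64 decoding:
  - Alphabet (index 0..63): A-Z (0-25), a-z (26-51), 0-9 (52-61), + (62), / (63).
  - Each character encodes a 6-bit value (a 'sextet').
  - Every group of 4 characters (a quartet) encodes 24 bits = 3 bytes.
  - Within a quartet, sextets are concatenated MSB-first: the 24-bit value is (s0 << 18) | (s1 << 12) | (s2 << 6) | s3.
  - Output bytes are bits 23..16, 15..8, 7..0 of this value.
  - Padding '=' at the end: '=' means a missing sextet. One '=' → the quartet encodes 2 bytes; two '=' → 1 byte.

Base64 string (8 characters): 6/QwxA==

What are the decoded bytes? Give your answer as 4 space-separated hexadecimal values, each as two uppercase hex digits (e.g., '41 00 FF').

After char 0 ('6'=58): chars_in_quartet=1 acc=0x3A bytes_emitted=0
After char 1 ('/'=63): chars_in_quartet=2 acc=0xEBF bytes_emitted=0
After char 2 ('Q'=16): chars_in_quartet=3 acc=0x3AFD0 bytes_emitted=0
After char 3 ('w'=48): chars_in_quartet=4 acc=0xEBF430 -> emit EB F4 30, reset; bytes_emitted=3
After char 4 ('x'=49): chars_in_quartet=1 acc=0x31 bytes_emitted=3
After char 5 ('A'=0): chars_in_quartet=2 acc=0xC40 bytes_emitted=3
Padding '==': partial quartet acc=0xC40 -> emit C4; bytes_emitted=4

Answer: EB F4 30 C4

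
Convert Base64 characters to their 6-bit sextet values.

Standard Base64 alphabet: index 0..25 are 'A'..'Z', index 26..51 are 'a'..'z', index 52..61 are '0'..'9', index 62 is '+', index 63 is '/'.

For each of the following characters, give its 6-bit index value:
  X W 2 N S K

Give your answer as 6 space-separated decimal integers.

'X': A..Z range, ord('X') − ord('A') = 23
'W': A..Z range, ord('W') − ord('A') = 22
'2': 0..9 range, 52 + ord('2') − ord('0') = 54
'N': A..Z range, ord('N') − ord('A') = 13
'S': A..Z range, ord('S') − ord('A') = 18
'K': A..Z range, ord('K') − ord('A') = 10

Answer: 23 22 54 13 18 10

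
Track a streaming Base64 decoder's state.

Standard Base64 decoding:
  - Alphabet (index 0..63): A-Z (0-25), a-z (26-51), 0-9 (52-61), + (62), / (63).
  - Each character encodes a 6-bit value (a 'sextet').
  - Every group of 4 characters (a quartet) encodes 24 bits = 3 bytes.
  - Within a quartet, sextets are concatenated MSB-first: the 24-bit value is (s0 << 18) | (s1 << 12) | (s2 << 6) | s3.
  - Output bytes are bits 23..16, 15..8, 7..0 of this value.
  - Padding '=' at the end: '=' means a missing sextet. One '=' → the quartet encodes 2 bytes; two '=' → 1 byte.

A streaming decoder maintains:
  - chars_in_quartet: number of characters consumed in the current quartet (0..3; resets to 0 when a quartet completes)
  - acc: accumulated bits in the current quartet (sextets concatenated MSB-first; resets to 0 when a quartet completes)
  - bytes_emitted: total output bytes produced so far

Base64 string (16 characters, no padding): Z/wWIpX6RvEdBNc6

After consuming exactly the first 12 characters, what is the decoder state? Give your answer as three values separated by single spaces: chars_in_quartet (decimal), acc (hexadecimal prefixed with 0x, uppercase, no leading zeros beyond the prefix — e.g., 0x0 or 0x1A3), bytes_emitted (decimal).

Answer: 0 0x0 9

Derivation:
After char 0 ('Z'=25): chars_in_quartet=1 acc=0x19 bytes_emitted=0
After char 1 ('/'=63): chars_in_quartet=2 acc=0x67F bytes_emitted=0
After char 2 ('w'=48): chars_in_quartet=3 acc=0x19FF0 bytes_emitted=0
After char 3 ('W'=22): chars_in_quartet=4 acc=0x67FC16 -> emit 67 FC 16, reset; bytes_emitted=3
After char 4 ('I'=8): chars_in_quartet=1 acc=0x8 bytes_emitted=3
After char 5 ('p'=41): chars_in_quartet=2 acc=0x229 bytes_emitted=3
After char 6 ('X'=23): chars_in_quartet=3 acc=0x8A57 bytes_emitted=3
After char 7 ('6'=58): chars_in_quartet=4 acc=0x2295FA -> emit 22 95 FA, reset; bytes_emitted=6
After char 8 ('R'=17): chars_in_quartet=1 acc=0x11 bytes_emitted=6
After char 9 ('v'=47): chars_in_quartet=2 acc=0x46F bytes_emitted=6
After char 10 ('E'=4): chars_in_quartet=3 acc=0x11BC4 bytes_emitted=6
After char 11 ('d'=29): chars_in_quartet=4 acc=0x46F11D -> emit 46 F1 1D, reset; bytes_emitted=9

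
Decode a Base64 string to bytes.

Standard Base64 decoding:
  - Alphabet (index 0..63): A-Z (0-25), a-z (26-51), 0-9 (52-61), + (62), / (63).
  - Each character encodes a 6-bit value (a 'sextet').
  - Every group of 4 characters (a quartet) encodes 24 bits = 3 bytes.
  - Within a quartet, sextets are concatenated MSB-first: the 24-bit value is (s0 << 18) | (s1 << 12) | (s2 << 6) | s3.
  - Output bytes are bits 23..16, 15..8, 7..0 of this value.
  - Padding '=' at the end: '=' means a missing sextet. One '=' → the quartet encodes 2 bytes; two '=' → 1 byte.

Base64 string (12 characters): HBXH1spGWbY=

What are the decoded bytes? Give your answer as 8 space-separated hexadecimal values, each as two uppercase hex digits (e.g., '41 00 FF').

Answer: 1C 15 C7 D6 CA 46 59 B6

Derivation:
After char 0 ('H'=7): chars_in_quartet=1 acc=0x7 bytes_emitted=0
After char 1 ('B'=1): chars_in_quartet=2 acc=0x1C1 bytes_emitted=0
After char 2 ('X'=23): chars_in_quartet=3 acc=0x7057 bytes_emitted=0
After char 3 ('H'=7): chars_in_quartet=4 acc=0x1C15C7 -> emit 1C 15 C7, reset; bytes_emitted=3
After char 4 ('1'=53): chars_in_quartet=1 acc=0x35 bytes_emitted=3
After char 5 ('s'=44): chars_in_quartet=2 acc=0xD6C bytes_emitted=3
After char 6 ('p'=41): chars_in_quartet=3 acc=0x35B29 bytes_emitted=3
After char 7 ('G'=6): chars_in_quartet=4 acc=0xD6CA46 -> emit D6 CA 46, reset; bytes_emitted=6
After char 8 ('W'=22): chars_in_quartet=1 acc=0x16 bytes_emitted=6
After char 9 ('b'=27): chars_in_quartet=2 acc=0x59B bytes_emitted=6
After char 10 ('Y'=24): chars_in_quartet=3 acc=0x166D8 bytes_emitted=6
Padding '=': partial quartet acc=0x166D8 -> emit 59 B6; bytes_emitted=8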